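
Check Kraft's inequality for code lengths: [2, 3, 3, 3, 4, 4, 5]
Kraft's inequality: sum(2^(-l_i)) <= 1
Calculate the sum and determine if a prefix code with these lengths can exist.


Sum = 2^(-2) + 2^(-3) + 2^(-3) + 2^(-3) + 2^(-4) + 2^(-4) + 2^(-5)
    = 0.25 + 0.125 + 0.125 + 0.125 + 0.0625 + 0.0625 + 0.03125
    = 25/32 = 0.78125
Since 0.78125 <= 1, Kraft's inequality IS satisfied.
A prefix code with these lengths CAN exist.

Kraft sum = 0.78125. Satisfied.


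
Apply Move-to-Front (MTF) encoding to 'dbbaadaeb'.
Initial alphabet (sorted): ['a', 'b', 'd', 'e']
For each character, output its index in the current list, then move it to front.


MTF encoding:
'd': index 2 in ['a', 'b', 'd', 'e'] -> ['d', 'a', 'b', 'e']
'b': index 2 in ['d', 'a', 'b', 'e'] -> ['b', 'd', 'a', 'e']
'b': index 0 in ['b', 'd', 'a', 'e'] -> ['b', 'd', 'a', 'e']
'a': index 2 in ['b', 'd', 'a', 'e'] -> ['a', 'b', 'd', 'e']
'a': index 0 in ['a', 'b', 'd', 'e'] -> ['a', 'b', 'd', 'e']
'd': index 2 in ['a', 'b', 'd', 'e'] -> ['d', 'a', 'b', 'e']
'a': index 1 in ['d', 'a', 'b', 'e'] -> ['a', 'd', 'b', 'e']
'e': index 3 in ['a', 'd', 'b', 'e'] -> ['e', 'a', 'd', 'b']
'b': index 3 in ['e', 'a', 'd', 'b'] -> ['b', 'e', 'a', 'd']


Output: [2, 2, 0, 2, 0, 2, 1, 3, 3]


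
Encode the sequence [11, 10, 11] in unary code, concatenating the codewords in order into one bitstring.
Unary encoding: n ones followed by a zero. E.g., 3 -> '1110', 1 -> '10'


Encode each number as n ones followed by a terminating 0:
  11 -> 111111111110 (12 bits)
  10 -> 11111111110 (11 bits)
  11 -> 111111111110 (12 bits)
Total length = 12 + 11 + 12 = 35 bits.

Unary([11, 10, 11]) = 11111111111011111111110111111111110 (35 bits)


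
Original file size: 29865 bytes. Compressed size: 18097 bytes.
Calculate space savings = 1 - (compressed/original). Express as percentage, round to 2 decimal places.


ratio = compressed/original = 18097/29865 = 0.60596
savings = 1 - ratio = 1 - 0.60596 = 0.39404
as a percentage: 0.39404 * 100 = 39.4%

Space savings = 1 - 18097/29865 = 39.4%


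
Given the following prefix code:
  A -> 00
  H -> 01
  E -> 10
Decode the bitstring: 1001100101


Decoding step by step:
Bits 10 -> E
Bits 01 -> H
Bits 10 -> E
Bits 01 -> H
Bits 01 -> H


Decoded message: EHEHH


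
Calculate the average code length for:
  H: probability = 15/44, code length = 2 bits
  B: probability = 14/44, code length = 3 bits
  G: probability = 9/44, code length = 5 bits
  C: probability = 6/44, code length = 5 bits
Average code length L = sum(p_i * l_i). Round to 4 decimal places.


Weighted contributions p_i * l_i:
  H: (15/44) * 2 = 30/44
  B: (14/44) * 3 = 42/44
  G: (9/44) * 5 = 45/44
  C: (6/44) * 5 = 30/44
Sum = (30 + 42 + 45 + 30)/44 = 147/44

L = 147/44 = 3.3409 bits/symbol


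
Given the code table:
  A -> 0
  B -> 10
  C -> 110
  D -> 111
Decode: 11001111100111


Decoding:
110 -> C
0 -> A
111 -> D
110 -> C
0 -> A
111 -> D


Result: CADCAD


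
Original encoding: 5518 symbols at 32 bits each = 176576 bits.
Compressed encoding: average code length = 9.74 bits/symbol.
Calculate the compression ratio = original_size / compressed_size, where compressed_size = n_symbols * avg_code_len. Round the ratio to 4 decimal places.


original_size = n_symbols * orig_bits = 5518 * 32 = 176576 bits
compressed_size = n_symbols * avg_code_len = 5518 * 9.74 = 53745.32 bits
ratio = original_size / compressed_size = 176576 / 53745.32 = 3.2854

Compression ratio = 3.2854


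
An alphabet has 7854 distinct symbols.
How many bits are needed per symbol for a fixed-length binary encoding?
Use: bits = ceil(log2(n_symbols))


log2(7854) = 12.9392
Bracket: 2^12 = 4096 < 7854 <= 2^13 = 8192
So ceil(log2(7854)) = 13

bits = ceil(log2(7854)) = ceil(12.9392) = 13 bits


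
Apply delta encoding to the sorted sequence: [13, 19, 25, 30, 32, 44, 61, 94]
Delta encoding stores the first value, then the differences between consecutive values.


First value: 13
Deltas:
  19 - 13 = 6
  25 - 19 = 6
  30 - 25 = 5
  32 - 30 = 2
  44 - 32 = 12
  61 - 44 = 17
  94 - 61 = 33


Delta encoded: [13, 6, 6, 5, 2, 12, 17, 33]


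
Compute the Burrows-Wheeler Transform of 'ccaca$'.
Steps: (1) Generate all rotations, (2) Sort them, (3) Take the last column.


Rotations (sorted):
  0: $ccaca -> last char: a
  1: a$ccac -> last char: c
  2: aca$cc -> last char: c
  3: ca$cca -> last char: a
  4: caca$c -> last char: c
  5: ccaca$ -> last char: $


BWT = accac$


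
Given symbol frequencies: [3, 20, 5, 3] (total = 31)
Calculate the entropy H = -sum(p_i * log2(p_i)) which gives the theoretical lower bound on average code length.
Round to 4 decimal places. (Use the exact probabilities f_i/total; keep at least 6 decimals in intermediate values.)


Per-symbol terms -p_i * log2(p_i) with p_i = f_i/31:
  p = 3/31 = 0.096774: log2(p) = -3.369234, -p*log2(p) = 0.326055
  p = 20/31 = 0.645161: log2(p) = -0.632268, -p*log2(p) = 0.407915
  p = 5/31 = 0.161290: log2(p) = -2.632268, -p*log2(p) = 0.424559
  p = 3/31 = 0.096774: log2(p) = -3.369234, -p*log2(p) = 0.326055
H = 0.326055 + 0.407915 + 0.424559 + 0.326055 = 1.484584

H = 1.4846 bits/symbol


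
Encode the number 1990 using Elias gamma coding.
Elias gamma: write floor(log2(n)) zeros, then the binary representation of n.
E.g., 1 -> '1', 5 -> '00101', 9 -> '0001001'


num_bits = floor(log2(1990)) + 1 = 11
leading_zeros = num_bits - 1 = 10
binary(1990) = 11111000110

Elias gamma(1990) = '0000000000' + '11111000110' = 000000000011111000110 (21 bits)


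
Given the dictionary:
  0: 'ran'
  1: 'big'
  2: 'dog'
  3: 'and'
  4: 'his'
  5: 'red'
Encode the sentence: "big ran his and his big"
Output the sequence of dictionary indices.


Look up each word in the dictionary:
  'big' -> 1
  'ran' -> 0
  'his' -> 4
  'and' -> 3
  'his' -> 4
  'big' -> 1

Encoded: [1, 0, 4, 3, 4, 1]


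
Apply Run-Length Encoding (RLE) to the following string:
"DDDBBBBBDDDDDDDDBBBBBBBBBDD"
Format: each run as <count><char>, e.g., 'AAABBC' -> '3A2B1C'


Scanning runs left to right:
  i=0: run of 'D' x 3 -> '3D'
  i=3: run of 'B' x 5 -> '5B'
  i=8: run of 'D' x 8 -> '8D'
  i=16: run of 'B' x 9 -> '9B'
  i=25: run of 'D' x 2 -> '2D'

RLE = 3D5B8D9B2D


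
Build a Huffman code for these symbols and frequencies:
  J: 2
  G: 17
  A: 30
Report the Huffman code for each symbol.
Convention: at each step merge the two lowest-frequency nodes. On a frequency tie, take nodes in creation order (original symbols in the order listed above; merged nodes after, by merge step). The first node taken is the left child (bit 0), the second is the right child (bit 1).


Huffman tree construction:
Step 1: Merge J(2) + G(17) = 19
Step 2: Merge (J+G)(19) + A(30) = 49
Read each symbol's code off the tree from the root (left child = 0, right child = 1).

Codes:
  J: 00 (length 2)
  G: 01 (length 2)
  A: 1 (length 1)
Average code length: 68/49 = 1.3878 bits/symbol


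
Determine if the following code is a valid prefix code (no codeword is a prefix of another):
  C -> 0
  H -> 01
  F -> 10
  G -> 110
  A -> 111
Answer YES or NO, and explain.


Checking each pair (does one codeword prefix another?):
  C='0' vs H='01': prefix -- VIOLATION

NO -- this is NOT a valid prefix code. C (0) is a prefix of H (01).


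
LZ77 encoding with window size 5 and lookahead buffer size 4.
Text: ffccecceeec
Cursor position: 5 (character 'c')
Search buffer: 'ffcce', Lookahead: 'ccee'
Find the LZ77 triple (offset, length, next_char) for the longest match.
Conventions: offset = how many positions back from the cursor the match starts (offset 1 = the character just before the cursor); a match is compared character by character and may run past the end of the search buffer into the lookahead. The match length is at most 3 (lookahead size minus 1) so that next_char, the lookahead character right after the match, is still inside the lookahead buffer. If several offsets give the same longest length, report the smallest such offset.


Try each offset into the search buffer:
  offset=1 (pos 4, char 'e'): match length 0
  offset=2 (pos 3, char 'c'): match length 1
  offset=3 (pos 2, char 'c'): match length 3
  offset=4 (pos 1, char 'f'): match length 0
  offset=5 (pos 0, char 'f'): match length 0
Longest match has length 3 at offset 3.
next_char = character at position 5 + 3 = 8 -> 'e'

Best match: offset=3, length=3 (matching 'cce' starting at position 2)
LZ77 triple: (3, 3, 'e')


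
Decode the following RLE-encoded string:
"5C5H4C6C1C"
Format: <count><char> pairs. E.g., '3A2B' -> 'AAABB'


Expanding each <count><char> pair:
  5C -> 'CCCCC'
  5H -> 'HHHHH'
  4C -> 'CCCC'
  6C -> 'CCCCCC'
  1C -> 'C'

Decoded = CCCCCHHHHHCCCCCCCCCCC


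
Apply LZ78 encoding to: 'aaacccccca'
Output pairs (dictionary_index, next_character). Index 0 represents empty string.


LZ78 encoding steps:
Dictionary: {0: ''}
Step 1: w='' (idx 0), next='a' -> output (0, 'a'), add 'a' as idx 1
Step 2: w='a' (idx 1), next='a' -> output (1, 'a'), add 'aa' as idx 2
Step 3: w='' (idx 0), next='c' -> output (0, 'c'), add 'c' as idx 3
Step 4: w='c' (idx 3), next='c' -> output (3, 'c'), add 'cc' as idx 4
Step 5: w='cc' (idx 4), next='c' -> output (4, 'c'), add 'ccc' as idx 5
Step 6: w='a' (idx 1), end of input -> output (1, '')


Encoded: [(0, 'a'), (1, 'a'), (0, 'c'), (3, 'c'), (4, 'c'), (1, '')]


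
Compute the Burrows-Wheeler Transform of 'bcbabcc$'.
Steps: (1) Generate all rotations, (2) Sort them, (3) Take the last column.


Rotations (sorted):
  0: $bcbabcc -> last char: c
  1: abcc$bcb -> last char: b
  2: babcc$bc -> last char: c
  3: bcbabcc$ -> last char: $
  4: bcc$bcba -> last char: a
  5: c$bcbabc -> last char: c
  6: cbabcc$b -> last char: b
  7: cc$bcbab -> last char: b


BWT = cbc$acbb


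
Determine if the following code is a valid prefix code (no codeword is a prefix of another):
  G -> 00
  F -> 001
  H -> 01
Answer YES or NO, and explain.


Checking each pair (does one codeword prefix another?):
  G='00' vs F='001': prefix -- VIOLATION

NO -- this is NOT a valid prefix code. G (00) is a prefix of F (001).


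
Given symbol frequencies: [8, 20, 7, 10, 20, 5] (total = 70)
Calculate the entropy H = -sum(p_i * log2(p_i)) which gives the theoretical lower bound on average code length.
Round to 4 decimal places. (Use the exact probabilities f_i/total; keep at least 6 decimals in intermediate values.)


Per-symbol terms -p_i * log2(p_i) with p_i = f_i/70:
  p = 8/70 = 0.114286: log2(p) = -3.129283, -p*log2(p) = 0.357632
  p = 20/70 = 0.285714: log2(p) = -1.807355, -p*log2(p) = 0.516387
  p = 7/70 = 0.100000: log2(p) = -3.321928, -p*log2(p) = 0.332193
  p = 10/70 = 0.142857: log2(p) = -2.807355, -p*log2(p) = 0.401051
  p = 20/70 = 0.285714: log2(p) = -1.807355, -p*log2(p) = 0.516387
  p = 5/70 = 0.071429: log2(p) = -3.807355, -p*log2(p) = 0.271954
H = 0.357632 + 0.516387 + 0.332193 + 0.401051 + 0.516387 + 0.271954 = 2.395604

H = 2.3956 bits/symbol


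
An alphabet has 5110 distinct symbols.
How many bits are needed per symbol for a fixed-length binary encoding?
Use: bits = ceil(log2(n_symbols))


log2(5110) = 12.3191
Bracket: 2^12 = 4096 < 5110 <= 2^13 = 8192
So ceil(log2(5110)) = 13

bits = ceil(log2(5110)) = ceil(12.3191) = 13 bits


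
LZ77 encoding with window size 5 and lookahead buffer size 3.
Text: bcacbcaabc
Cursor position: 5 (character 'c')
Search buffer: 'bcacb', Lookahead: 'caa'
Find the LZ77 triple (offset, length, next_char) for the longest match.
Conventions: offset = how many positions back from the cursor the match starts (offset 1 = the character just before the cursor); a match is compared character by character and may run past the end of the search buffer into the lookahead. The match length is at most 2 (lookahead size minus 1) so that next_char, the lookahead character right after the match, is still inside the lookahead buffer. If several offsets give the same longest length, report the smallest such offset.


Try each offset into the search buffer:
  offset=1 (pos 4, char 'b'): match length 0
  offset=2 (pos 3, char 'c'): match length 1
  offset=3 (pos 2, char 'a'): match length 0
  offset=4 (pos 1, char 'c'): match length 2
  offset=5 (pos 0, char 'b'): match length 0
Longest match has length 2 at offset 4.
next_char = character at position 5 + 2 = 7 -> 'a'

Best match: offset=4, length=2 (matching 'ca' starting at position 1)
LZ77 triple: (4, 2, 'a')


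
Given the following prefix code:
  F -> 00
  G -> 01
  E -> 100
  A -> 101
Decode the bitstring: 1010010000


Decoding step by step:
Bits 101 -> A
Bits 00 -> F
Bits 100 -> E
Bits 00 -> F


Decoded message: AFEF


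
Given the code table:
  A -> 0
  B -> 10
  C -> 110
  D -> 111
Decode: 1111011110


Decoding:
111 -> D
10 -> B
111 -> D
10 -> B


Result: DBDB


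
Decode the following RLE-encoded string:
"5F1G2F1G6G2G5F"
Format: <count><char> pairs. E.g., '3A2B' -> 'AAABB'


Expanding each <count><char> pair:
  5F -> 'FFFFF'
  1G -> 'G'
  2F -> 'FF'
  1G -> 'G'
  6G -> 'GGGGGG'
  2G -> 'GG'
  5F -> 'FFFFF'

Decoded = FFFFFGFFGGGGGGGGGFFFFF


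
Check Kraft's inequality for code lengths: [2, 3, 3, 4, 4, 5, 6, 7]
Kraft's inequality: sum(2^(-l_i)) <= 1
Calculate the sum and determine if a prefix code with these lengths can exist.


Sum = 2^(-2) + 2^(-3) + 2^(-3) + 2^(-4) + 2^(-4) + 2^(-5) + 2^(-6) + 2^(-7)
    = 0.25 + 0.125 + 0.125 + 0.0625 + 0.0625 + 0.03125 + 0.015625 + 0.0078125
    = 87/128 = 0.6796875
Since 0.6796875 <= 1, Kraft's inequality IS satisfied.
A prefix code with these lengths CAN exist.

Kraft sum = 0.6796875. Satisfied.


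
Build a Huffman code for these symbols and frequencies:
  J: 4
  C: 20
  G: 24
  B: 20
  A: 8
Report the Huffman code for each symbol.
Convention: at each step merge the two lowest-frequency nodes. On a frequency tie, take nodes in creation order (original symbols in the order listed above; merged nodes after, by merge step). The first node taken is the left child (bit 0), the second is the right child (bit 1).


Huffman tree construction:
Step 1: Merge J(4) + A(8) = 12
Step 2: Merge (J+A)(12) + C(20) = 32
Step 3: Merge B(20) + G(24) = 44
Step 4: Merge ((J+A)+C)(32) + (B+G)(44) = 76
Read each symbol's code off the tree from the root (left child = 0, right child = 1).

Codes:
  J: 000 (length 3)
  C: 01 (length 2)
  G: 11 (length 2)
  B: 10 (length 2)
  A: 001 (length 3)
Average code length: 164/76 = 2.1579 bits/symbol


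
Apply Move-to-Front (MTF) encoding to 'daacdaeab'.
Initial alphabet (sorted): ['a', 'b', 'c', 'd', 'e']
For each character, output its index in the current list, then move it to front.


MTF encoding:
'd': index 3 in ['a', 'b', 'c', 'd', 'e'] -> ['d', 'a', 'b', 'c', 'e']
'a': index 1 in ['d', 'a', 'b', 'c', 'e'] -> ['a', 'd', 'b', 'c', 'e']
'a': index 0 in ['a', 'd', 'b', 'c', 'e'] -> ['a', 'd', 'b', 'c', 'e']
'c': index 3 in ['a', 'd', 'b', 'c', 'e'] -> ['c', 'a', 'd', 'b', 'e']
'd': index 2 in ['c', 'a', 'd', 'b', 'e'] -> ['d', 'c', 'a', 'b', 'e']
'a': index 2 in ['d', 'c', 'a', 'b', 'e'] -> ['a', 'd', 'c', 'b', 'e']
'e': index 4 in ['a', 'd', 'c', 'b', 'e'] -> ['e', 'a', 'd', 'c', 'b']
'a': index 1 in ['e', 'a', 'd', 'c', 'b'] -> ['a', 'e', 'd', 'c', 'b']
'b': index 4 in ['a', 'e', 'd', 'c', 'b'] -> ['b', 'a', 'e', 'd', 'c']


Output: [3, 1, 0, 3, 2, 2, 4, 1, 4]


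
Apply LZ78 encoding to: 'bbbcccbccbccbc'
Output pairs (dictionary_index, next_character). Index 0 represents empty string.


LZ78 encoding steps:
Dictionary: {0: ''}
Step 1: w='' (idx 0), next='b' -> output (0, 'b'), add 'b' as idx 1
Step 2: w='b' (idx 1), next='b' -> output (1, 'b'), add 'bb' as idx 2
Step 3: w='' (idx 0), next='c' -> output (0, 'c'), add 'c' as idx 3
Step 4: w='c' (idx 3), next='c' -> output (3, 'c'), add 'cc' as idx 4
Step 5: w='b' (idx 1), next='c' -> output (1, 'c'), add 'bc' as idx 5
Step 6: w='c' (idx 3), next='b' -> output (3, 'b'), add 'cb' as idx 6
Step 7: w='cc' (idx 4), next='b' -> output (4, 'b'), add 'ccb' as idx 7
Step 8: w='c' (idx 3), end of input -> output (3, '')


Encoded: [(0, 'b'), (1, 'b'), (0, 'c'), (3, 'c'), (1, 'c'), (3, 'b'), (4, 'b'), (3, '')]


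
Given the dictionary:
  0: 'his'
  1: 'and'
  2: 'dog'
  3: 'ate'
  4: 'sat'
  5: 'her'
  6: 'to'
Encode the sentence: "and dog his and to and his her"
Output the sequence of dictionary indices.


Look up each word in the dictionary:
  'and' -> 1
  'dog' -> 2
  'his' -> 0
  'and' -> 1
  'to' -> 6
  'and' -> 1
  'his' -> 0
  'her' -> 5

Encoded: [1, 2, 0, 1, 6, 1, 0, 5]


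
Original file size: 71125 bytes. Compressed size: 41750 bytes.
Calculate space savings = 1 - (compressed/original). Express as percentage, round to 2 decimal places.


ratio = compressed/original = 41750/71125 = 0.586995
savings = 1 - ratio = 1 - 0.586995 = 0.413005
as a percentage: 0.413005 * 100 = 41.3%

Space savings = 1 - 41750/71125 = 41.3%


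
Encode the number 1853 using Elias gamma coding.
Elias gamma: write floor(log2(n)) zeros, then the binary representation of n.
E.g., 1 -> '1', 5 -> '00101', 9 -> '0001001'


num_bits = floor(log2(1853)) + 1 = 11
leading_zeros = num_bits - 1 = 10
binary(1853) = 11100111101

Elias gamma(1853) = '0000000000' + '11100111101' = 000000000011100111101 (21 bits)


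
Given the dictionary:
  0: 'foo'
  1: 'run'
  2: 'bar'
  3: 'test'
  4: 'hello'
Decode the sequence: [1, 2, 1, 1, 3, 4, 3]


Look up each index in the dictionary:
  1 -> 'run'
  2 -> 'bar'
  1 -> 'run'
  1 -> 'run'
  3 -> 'test'
  4 -> 'hello'
  3 -> 'test'

Decoded: "run bar run run test hello test"


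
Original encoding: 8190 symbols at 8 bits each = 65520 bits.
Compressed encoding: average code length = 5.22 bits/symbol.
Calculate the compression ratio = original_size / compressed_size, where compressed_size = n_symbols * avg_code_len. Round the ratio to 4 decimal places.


original_size = n_symbols * orig_bits = 8190 * 8 = 65520 bits
compressed_size = n_symbols * avg_code_len = 8190 * 5.22 = 42751.8 bits
ratio = original_size / compressed_size = 65520 / 42751.8 = 1.5326

Compression ratio = 1.5326


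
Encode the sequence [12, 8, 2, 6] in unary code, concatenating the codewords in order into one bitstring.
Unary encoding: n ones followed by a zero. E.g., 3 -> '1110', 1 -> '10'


Encode each number as n ones followed by a terminating 0:
  12 -> 1111111111110 (13 bits)
  8 -> 111111110 (9 bits)
  2 -> 110 (3 bits)
  6 -> 1111110 (7 bits)
Total length = 13 + 9 + 3 + 7 = 32 bits.

Unary([12, 8, 2, 6]) = 11111111111101111111101101111110 (32 bits)


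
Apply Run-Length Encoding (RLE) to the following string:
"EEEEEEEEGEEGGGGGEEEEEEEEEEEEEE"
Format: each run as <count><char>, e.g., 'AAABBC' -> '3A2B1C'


Scanning runs left to right:
  i=0: run of 'E' x 8 -> '8E'
  i=8: run of 'G' x 1 -> '1G'
  i=9: run of 'E' x 2 -> '2E'
  i=11: run of 'G' x 5 -> '5G'
  i=16: run of 'E' x 14 -> '14E'

RLE = 8E1G2E5G14E


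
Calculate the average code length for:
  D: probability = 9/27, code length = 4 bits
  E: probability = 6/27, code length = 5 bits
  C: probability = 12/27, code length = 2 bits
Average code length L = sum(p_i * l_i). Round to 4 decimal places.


Weighted contributions p_i * l_i:
  D: (9/27) * 4 = 36/27
  E: (6/27) * 5 = 30/27
  C: (12/27) * 2 = 24/27
Sum = (36 + 30 + 24)/27 = 90/27

L = 90/27 = 3.3333 bits/symbol


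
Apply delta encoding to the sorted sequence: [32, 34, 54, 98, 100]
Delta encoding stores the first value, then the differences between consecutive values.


First value: 32
Deltas:
  34 - 32 = 2
  54 - 34 = 20
  98 - 54 = 44
  100 - 98 = 2


Delta encoded: [32, 2, 20, 44, 2]


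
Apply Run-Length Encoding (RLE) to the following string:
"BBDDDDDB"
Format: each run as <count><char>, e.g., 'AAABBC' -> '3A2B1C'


Scanning runs left to right:
  i=0: run of 'B' x 2 -> '2B'
  i=2: run of 'D' x 5 -> '5D'
  i=7: run of 'B' x 1 -> '1B'

RLE = 2B5D1B


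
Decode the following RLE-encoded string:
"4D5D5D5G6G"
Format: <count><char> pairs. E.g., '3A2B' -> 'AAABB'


Expanding each <count><char> pair:
  4D -> 'DDDD'
  5D -> 'DDDDD'
  5D -> 'DDDDD'
  5G -> 'GGGGG'
  6G -> 'GGGGGG'

Decoded = DDDDDDDDDDDDDDGGGGGGGGGGG


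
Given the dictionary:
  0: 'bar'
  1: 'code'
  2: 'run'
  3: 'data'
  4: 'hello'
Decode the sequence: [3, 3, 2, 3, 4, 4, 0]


Look up each index in the dictionary:
  3 -> 'data'
  3 -> 'data'
  2 -> 'run'
  3 -> 'data'
  4 -> 'hello'
  4 -> 'hello'
  0 -> 'bar'

Decoded: "data data run data hello hello bar"


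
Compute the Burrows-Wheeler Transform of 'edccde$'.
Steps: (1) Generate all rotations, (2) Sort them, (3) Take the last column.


Rotations (sorted):
  0: $edccde -> last char: e
  1: ccde$ed -> last char: d
  2: cde$edc -> last char: c
  3: dccde$e -> last char: e
  4: de$edcc -> last char: c
  5: e$edccd -> last char: d
  6: edccde$ -> last char: $


BWT = edcecd$


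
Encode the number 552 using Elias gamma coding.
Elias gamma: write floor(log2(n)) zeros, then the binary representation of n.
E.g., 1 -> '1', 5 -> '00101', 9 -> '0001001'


num_bits = floor(log2(552)) + 1 = 10
leading_zeros = num_bits - 1 = 9
binary(552) = 1000101000

Elias gamma(552) = '000000000' + '1000101000' = 0000000001000101000 (19 bits)


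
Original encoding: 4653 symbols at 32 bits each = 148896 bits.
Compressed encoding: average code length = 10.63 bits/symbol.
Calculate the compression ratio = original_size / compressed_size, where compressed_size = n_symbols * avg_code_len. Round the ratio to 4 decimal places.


original_size = n_symbols * orig_bits = 4653 * 32 = 148896 bits
compressed_size = n_symbols * avg_code_len = 4653 * 10.63 = 49461.39 bits
ratio = original_size / compressed_size = 148896 / 49461.39 = 3.0103

Compression ratio = 3.0103


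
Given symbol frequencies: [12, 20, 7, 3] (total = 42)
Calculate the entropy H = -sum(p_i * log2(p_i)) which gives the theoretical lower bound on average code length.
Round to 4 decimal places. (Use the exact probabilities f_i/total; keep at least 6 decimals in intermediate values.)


Per-symbol terms -p_i * log2(p_i) with p_i = f_i/42:
  p = 12/42 = 0.285714: log2(p) = -1.807355, -p*log2(p) = 0.516387
  p = 20/42 = 0.476190: log2(p) = -1.070389, -p*log2(p) = 0.509709
  p = 7/42 = 0.166667: log2(p) = -2.584963, -p*log2(p) = 0.430827
  p = 3/42 = 0.071429: log2(p) = -3.807355, -p*log2(p) = 0.271954
H = 0.516387 + 0.509709 + 0.430827 + 0.271954 = 1.728877

H = 1.7289 bits/symbol


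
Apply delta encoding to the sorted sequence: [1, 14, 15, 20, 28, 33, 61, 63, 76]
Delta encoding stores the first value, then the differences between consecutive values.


First value: 1
Deltas:
  14 - 1 = 13
  15 - 14 = 1
  20 - 15 = 5
  28 - 20 = 8
  33 - 28 = 5
  61 - 33 = 28
  63 - 61 = 2
  76 - 63 = 13


Delta encoded: [1, 13, 1, 5, 8, 5, 28, 2, 13]


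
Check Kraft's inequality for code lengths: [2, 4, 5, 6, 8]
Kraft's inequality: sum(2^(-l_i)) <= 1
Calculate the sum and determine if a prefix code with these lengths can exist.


Sum = 2^(-2) + 2^(-4) + 2^(-5) + 2^(-6) + 2^(-8)
    = 0.25 + 0.0625 + 0.03125 + 0.015625 + 0.00390625
    = 93/256 = 0.36328125
Since 0.36328125 <= 1, Kraft's inequality IS satisfied.
A prefix code with these lengths CAN exist.

Kraft sum = 0.36328125. Satisfied.


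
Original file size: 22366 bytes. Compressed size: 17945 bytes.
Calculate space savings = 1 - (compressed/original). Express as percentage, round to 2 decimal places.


ratio = compressed/original = 17945/22366 = 0.802334
savings = 1 - ratio = 1 - 0.802334 = 0.197666
as a percentage: 0.197666 * 100 = 19.77%

Space savings = 1 - 17945/22366 = 19.77%


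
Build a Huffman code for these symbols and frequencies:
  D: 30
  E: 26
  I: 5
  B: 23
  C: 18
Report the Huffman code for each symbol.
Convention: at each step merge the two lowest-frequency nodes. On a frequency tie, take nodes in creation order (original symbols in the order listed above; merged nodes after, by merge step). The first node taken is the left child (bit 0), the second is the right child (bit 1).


Huffman tree construction:
Step 1: Merge I(5) + C(18) = 23
Step 2: Merge B(23) + (I+C)(23) = 46
Step 3: Merge E(26) + D(30) = 56
Step 4: Merge (B+(I+C))(46) + (E+D)(56) = 102
Read each symbol's code off the tree from the root (left child = 0, right child = 1).

Codes:
  D: 11 (length 2)
  E: 10 (length 2)
  I: 010 (length 3)
  B: 00 (length 2)
  C: 011 (length 3)
Average code length: 227/102 = 2.2255 bits/symbol


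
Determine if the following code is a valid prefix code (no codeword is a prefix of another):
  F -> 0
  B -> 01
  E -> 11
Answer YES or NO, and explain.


Checking each pair (does one codeword prefix another?):
  F='0' vs B='01': prefix -- VIOLATION

NO -- this is NOT a valid prefix code. F (0) is a prefix of B (01).


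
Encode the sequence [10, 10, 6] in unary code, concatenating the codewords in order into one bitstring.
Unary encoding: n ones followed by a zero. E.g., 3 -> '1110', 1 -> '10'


Encode each number as n ones followed by a terminating 0:
  10 -> 11111111110 (11 bits)
  10 -> 11111111110 (11 bits)
  6 -> 1111110 (7 bits)
Total length = 11 + 11 + 7 = 29 bits.

Unary([10, 10, 6]) = 11111111110111111111101111110 (29 bits)


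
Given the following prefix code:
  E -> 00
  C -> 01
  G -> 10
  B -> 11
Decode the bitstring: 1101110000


Decoding step by step:
Bits 11 -> B
Bits 01 -> C
Bits 11 -> B
Bits 00 -> E
Bits 00 -> E


Decoded message: BCBEE


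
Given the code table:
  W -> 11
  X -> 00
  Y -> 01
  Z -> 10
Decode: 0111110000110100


Decoding:
01 -> Y
11 -> W
11 -> W
00 -> X
00 -> X
11 -> W
01 -> Y
00 -> X


Result: YWWXXWYX


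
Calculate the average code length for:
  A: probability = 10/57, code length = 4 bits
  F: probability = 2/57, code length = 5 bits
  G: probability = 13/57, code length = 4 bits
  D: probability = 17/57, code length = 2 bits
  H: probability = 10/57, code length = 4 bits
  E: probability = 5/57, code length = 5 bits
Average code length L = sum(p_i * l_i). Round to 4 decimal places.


Weighted contributions p_i * l_i:
  A: (10/57) * 4 = 40/57
  F: (2/57) * 5 = 10/57
  G: (13/57) * 4 = 52/57
  D: (17/57) * 2 = 34/57
  H: (10/57) * 4 = 40/57
  E: (5/57) * 5 = 25/57
Sum = (40 + 10 + 52 + 34 + 40 + 25)/57 = 201/57

L = 201/57 = 3.5263 bits/symbol


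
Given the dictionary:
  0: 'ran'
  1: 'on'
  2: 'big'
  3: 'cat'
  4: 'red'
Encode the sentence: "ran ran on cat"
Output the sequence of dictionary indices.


Look up each word in the dictionary:
  'ran' -> 0
  'ran' -> 0
  'on' -> 1
  'cat' -> 3

Encoded: [0, 0, 1, 3]


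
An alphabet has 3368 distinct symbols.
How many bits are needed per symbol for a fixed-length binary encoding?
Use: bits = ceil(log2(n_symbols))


log2(3368) = 11.7177
Bracket: 2^11 = 2048 < 3368 <= 2^12 = 4096
So ceil(log2(3368)) = 12

bits = ceil(log2(3368)) = ceil(11.7177) = 12 bits


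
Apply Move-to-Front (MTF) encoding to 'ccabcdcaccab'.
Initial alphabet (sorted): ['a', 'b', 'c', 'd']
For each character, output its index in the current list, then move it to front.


MTF encoding:
'c': index 2 in ['a', 'b', 'c', 'd'] -> ['c', 'a', 'b', 'd']
'c': index 0 in ['c', 'a', 'b', 'd'] -> ['c', 'a', 'b', 'd']
'a': index 1 in ['c', 'a', 'b', 'd'] -> ['a', 'c', 'b', 'd']
'b': index 2 in ['a', 'c', 'b', 'd'] -> ['b', 'a', 'c', 'd']
'c': index 2 in ['b', 'a', 'c', 'd'] -> ['c', 'b', 'a', 'd']
'd': index 3 in ['c', 'b', 'a', 'd'] -> ['d', 'c', 'b', 'a']
'c': index 1 in ['d', 'c', 'b', 'a'] -> ['c', 'd', 'b', 'a']
'a': index 3 in ['c', 'd', 'b', 'a'] -> ['a', 'c', 'd', 'b']
'c': index 1 in ['a', 'c', 'd', 'b'] -> ['c', 'a', 'd', 'b']
'c': index 0 in ['c', 'a', 'd', 'b'] -> ['c', 'a', 'd', 'b']
'a': index 1 in ['c', 'a', 'd', 'b'] -> ['a', 'c', 'd', 'b']
'b': index 3 in ['a', 'c', 'd', 'b'] -> ['b', 'a', 'c', 'd']


Output: [2, 0, 1, 2, 2, 3, 1, 3, 1, 0, 1, 3]


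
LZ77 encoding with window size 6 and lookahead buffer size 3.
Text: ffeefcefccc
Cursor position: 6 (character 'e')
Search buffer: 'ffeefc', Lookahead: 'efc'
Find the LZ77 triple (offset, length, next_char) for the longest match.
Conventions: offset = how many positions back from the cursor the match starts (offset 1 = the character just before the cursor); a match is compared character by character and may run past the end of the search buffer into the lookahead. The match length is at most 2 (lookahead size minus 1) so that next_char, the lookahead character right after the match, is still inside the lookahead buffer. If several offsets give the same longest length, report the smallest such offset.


Try each offset into the search buffer:
  offset=1 (pos 5, char 'c'): match length 0
  offset=2 (pos 4, char 'f'): match length 0
  offset=3 (pos 3, char 'e'): match length 2
  offset=4 (pos 2, char 'e'): match length 1
  offset=5 (pos 1, char 'f'): match length 0
  offset=6 (pos 0, char 'f'): match length 0
Longest match has length 2 at offset 3.
next_char = character at position 6 + 2 = 8 -> 'c'

Best match: offset=3, length=2 (matching 'ef' starting at position 3)
LZ77 triple: (3, 2, 'c')


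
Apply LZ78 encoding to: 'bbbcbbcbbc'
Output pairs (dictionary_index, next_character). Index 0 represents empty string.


LZ78 encoding steps:
Dictionary: {0: ''}
Step 1: w='' (idx 0), next='b' -> output (0, 'b'), add 'b' as idx 1
Step 2: w='b' (idx 1), next='b' -> output (1, 'b'), add 'bb' as idx 2
Step 3: w='' (idx 0), next='c' -> output (0, 'c'), add 'c' as idx 3
Step 4: w='bb' (idx 2), next='c' -> output (2, 'c'), add 'bbc' as idx 4
Step 5: w='bbc' (idx 4), end of input -> output (4, '')


Encoded: [(0, 'b'), (1, 'b'), (0, 'c'), (2, 'c'), (4, '')]


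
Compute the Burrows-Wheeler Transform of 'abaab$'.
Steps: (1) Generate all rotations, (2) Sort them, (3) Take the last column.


Rotations (sorted):
  0: $abaab -> last char: b
  1: aab$ab -> last char: b
  2: ab$aba -> last char: a
  3: abaab$ -> last char: $
  4: b$abaa -> last char: a
  5: baab$a -> last char: a


BWT = bba$aa


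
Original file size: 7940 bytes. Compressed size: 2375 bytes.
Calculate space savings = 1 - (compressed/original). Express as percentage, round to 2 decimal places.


ratio = compressed/original = 2375/7940 = 0.299118
savings = 1 - ratio = 1 - 0.299118 = 0.700882
as a percentage: 0.700882 * 100 = 70.09%

Space savings = 1 - 2375/7940 = 70.09%


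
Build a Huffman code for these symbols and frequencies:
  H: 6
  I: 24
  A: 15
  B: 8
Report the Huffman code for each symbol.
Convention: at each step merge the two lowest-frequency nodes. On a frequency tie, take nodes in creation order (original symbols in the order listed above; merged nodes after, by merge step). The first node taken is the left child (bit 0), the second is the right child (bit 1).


Huffman tree construction:
Step 1: Merge H(6) + B(8) = 14
Step 2: Merge (H+B)(14) + A(15) = 29
Step 3: Merge I(24) + ((H+B)+A)(29) = 53
Read each symbol's code off the tree from the root (left child = 0, right child = 1).

Codes:
  H: 100 (length 3)
  I: 0 (length 1)
  A: 11 (length 2)
  B: 101 (length 3)
Average code length: 96/53 = 1.8113 bits/symbol


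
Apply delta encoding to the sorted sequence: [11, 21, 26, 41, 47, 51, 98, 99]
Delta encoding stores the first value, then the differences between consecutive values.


First value: 11
Deltas:
  21 - 11 = 10
  26 - 21 = 5
  41 - 26 = 15
  47 - 41 = 6
  51 - 47 = 4
  98 - 51 = 47
  99 - 98 = 1


Delta encoded: [11, 10, 5, 15, 6, 4, 47, 1]


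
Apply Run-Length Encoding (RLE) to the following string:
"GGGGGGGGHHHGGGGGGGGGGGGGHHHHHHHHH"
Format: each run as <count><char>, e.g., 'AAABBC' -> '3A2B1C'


Scanning runs left to right:
  i=0: run of 'G' x 8 -> '8G'
  i=8: run of 'H' x 3 -> '3H'
  i=11: run of 'G' x 13 -> '13G'
  i=24: run of 'H' x 9 -> '9H'

RLE = 8G3H13G9H


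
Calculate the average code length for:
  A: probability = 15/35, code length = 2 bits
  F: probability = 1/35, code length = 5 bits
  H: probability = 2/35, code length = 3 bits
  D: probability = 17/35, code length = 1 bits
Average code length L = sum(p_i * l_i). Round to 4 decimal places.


Weighted contributions p_i * l_i:
  A: (15/35) * 2 = 30/35
  F: (1/35) * 5 = 5/35
  H: (2/35) * 3 = 6/35
  D: (17/35) * 1 = 17/35
Sum = (30 + 5 + 6 + 17)/35 = 58/35

L = 58/35 = 1.6571 bits/symbol


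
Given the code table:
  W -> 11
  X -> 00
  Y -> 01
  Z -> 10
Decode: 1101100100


Decoding:
11 -> W
01 -> Y
10 -> Z
01 -> Y
00 -> X


Result: WYZYX


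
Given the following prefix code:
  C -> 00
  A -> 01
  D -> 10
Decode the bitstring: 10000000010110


Decoding step by step:
Bits 10 -> D
Bits 00 -> C
Bits 00 -> C
Bits 00 -> C
Bits 01 -> A
Bits 01 -> A
Bits 10 -> D


Decoded message: DCCCAAD


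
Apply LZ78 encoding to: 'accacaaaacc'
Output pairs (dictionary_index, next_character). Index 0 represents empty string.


LZ78 encoding steps:
Dictionary: {0: ''}
Step 1: w='' (idx 0), next='a' -> output (0, 'a'), add 'a' as idx 1
Step 2: w='' (idx 0), next='c' -> output (0, 'c'), add 'c' as idx 2
Step 3: w='c' (idx 2), next='a' -> output (2, 'a'), add 'ca' as idx 3
Step 4: w='ca' (idx 3), next='a' -> output (3, 'a'), add 'caa' as idx 4
Step 5: w='a' (idx 1), next='a' -> output (1, 'a'), add 'aa' as idx 5
Step 6: w='c' (idx 2), next='c' -> output (2, 'c'), add 'cc' as idx 6


Encoded: [(0, 'a'), (0, 'c'), (2, 'a'), (3, 'a'), (1, 'a'), (2, 'c')]


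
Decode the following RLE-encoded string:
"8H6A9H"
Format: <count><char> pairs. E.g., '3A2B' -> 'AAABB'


Expanding each <count><char> pair:
  8H -> 'HHHHHHHH'
  6A -> 'AAAAAA'
  9H -> 'HHHHHHHHH'

Decoded = HHHHHHHHAAAAAAHHHHHHHHH


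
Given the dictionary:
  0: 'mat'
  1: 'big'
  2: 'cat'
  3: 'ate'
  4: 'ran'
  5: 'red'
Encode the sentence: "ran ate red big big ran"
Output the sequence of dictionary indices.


Look up each word in the dictionary:
  'ran' -> 4
  'ate' -> 3
  'red' -> 5
  'big' -> 1
  'big' -> 1
  'ran' -> 4

Encoded: [4, 3, 5, 1, 1, 4]


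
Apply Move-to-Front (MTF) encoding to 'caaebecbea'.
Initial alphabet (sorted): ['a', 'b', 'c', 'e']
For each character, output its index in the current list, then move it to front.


MTF encoding:
'c': index 2 in ['a', 'b', 'c', 'e'] -> ['c', 'a', 'b', 'e']
'a': index 1 in ['c', 'a', 'b', 'e'] -> ['a', 'c', 'b', 'e']
'a': index 0 in ['a', 'c', 'b', 'e'] -> ['a', 'c', 'b', 'e']
'e': index 3 in ['a', 'c', 'b', 'e'] -> ['e', 'a', 'c', 'b']
'b': index 3 in ['e', 'a', 'c', 'b'] -> ['b', 'e', 'a', 'c']
'e': index 1 in ['b', 'e', 'a', 'c'] -> ['e', 'b', 'a', 'c']
'c': index 3 in ['e', 'b', 'a', 'c'] -> ['c', 'e', 'b', 'a']
'b': index 2 in ['c', 'e', 'b', 'a'] -> ['b', 'c', 'e', 'a']
'e': index 2 in ['b', 'c', 'e', 'a'] -> ['e', 'b', 'c', 'a']
'a': index 3 in ['e', 'b', 'c', 'a'] -> ['a', 'e', 'b', 'c']


Output: [2, 1, 0, 3, 3, 1, 3, 2, 2, 3]


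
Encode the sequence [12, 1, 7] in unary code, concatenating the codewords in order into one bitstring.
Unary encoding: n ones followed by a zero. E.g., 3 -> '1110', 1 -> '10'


Encode each number as n ones followed by a terminating 0:
  12 -> 1111111111110 (13 bits)
  1 -> 10 (2 bits)
  7 -> 11111110 (8 bits)
Total length = 13 + 2 + 8 = 23 bits.

Unary([12, 1, 7]) = 11111111111101011111110 (23 bits)


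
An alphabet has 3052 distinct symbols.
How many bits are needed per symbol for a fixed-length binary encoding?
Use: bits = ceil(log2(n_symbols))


log2(3052) = 11.5755
Bracket: 2^11 = 2048 < 3052 <= 2^12 = 4096
So ceil(log2(3052)) = 12

bits = ceil(log2(3052)) = ceil(11.5755) = 12 bits


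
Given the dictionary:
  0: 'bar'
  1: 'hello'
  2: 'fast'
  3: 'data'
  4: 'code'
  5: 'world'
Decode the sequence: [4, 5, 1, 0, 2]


Look up each index in the dictionary:
  4 -> 'code'
  5 -> 'world'
  1 -> 'hello'
  0 -> 'bar'
  2 -> 'fast'

Decoded: "code world hello bar fast"


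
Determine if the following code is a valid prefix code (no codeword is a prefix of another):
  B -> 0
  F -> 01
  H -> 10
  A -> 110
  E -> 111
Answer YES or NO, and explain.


Checking each pair (does one codeword prefix another?):
  B='0' vs F='01': prefix -- VIOLATION

NO -- this is NOT a valid prefix code. B (0) is a prefix of F (01).


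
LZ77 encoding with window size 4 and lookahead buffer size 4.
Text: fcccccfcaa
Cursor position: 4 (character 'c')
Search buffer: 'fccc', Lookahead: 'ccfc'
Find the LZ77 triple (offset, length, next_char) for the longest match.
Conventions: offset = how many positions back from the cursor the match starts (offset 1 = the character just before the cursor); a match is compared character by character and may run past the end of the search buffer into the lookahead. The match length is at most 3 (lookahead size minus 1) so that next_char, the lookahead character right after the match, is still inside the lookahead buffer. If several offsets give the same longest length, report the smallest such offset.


Try each offset into the search buffer:
  offset=1 (pos 3, char 'c'): match length 2
  offset=2 (pos 2, char 'c'): match length 2
  offset=3 (pos 1, char 'c'): match length 2
  offset=4 (pos 0, char 'f'): match length 0
Longest match has length 2, found at offsets 1, 2, 3; take the smallest, offset 1.
next_char = character at position 4 + 2 = 6 -> 'f'

Best match: offset=1, length=2 (matching 'cc' starting at position 3)
LZ77 triple: (1, 2, 'f')


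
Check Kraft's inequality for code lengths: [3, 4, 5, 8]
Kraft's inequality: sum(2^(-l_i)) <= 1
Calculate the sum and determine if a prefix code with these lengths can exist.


Sum = 2^(-3) + 2^(-4) + 2^(-5) + 2^(-8)
    = 0.125 + 0.0625 + 0.03125 + 0.00390625
    = 57/256 = 0.22265625
Since 0.22265625 <= 1, Kraft's inequality IS satisfied.
A prefix code with these lengths CAN exist.

Kraft sum = 0.22265625. Satisfied.


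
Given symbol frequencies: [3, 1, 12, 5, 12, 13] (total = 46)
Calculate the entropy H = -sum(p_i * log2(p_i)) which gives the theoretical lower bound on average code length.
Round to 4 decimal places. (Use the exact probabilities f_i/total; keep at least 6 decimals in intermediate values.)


Per-symbol terms -p_i * log2(p_i) with p_i = f_i/46:
  p = 3/46 = 0.065217: log2(p) = -3.938599, -p*log2(p) = 0.256865
  p = 1/46 = 0.021739: log2(p) = -5.523562, -p*log2(p) = 0.120077
  p = 12/46 = 0.260870: log2(p) = -1.938599, -p*log2(p) = 0.505722
  p = 5/46 = 0.108696: log2(p) = -3.201634, -p*log2(p) = 0.348004
  p = 12/46 = 0.260870: log2(p) = -1.938599, -p*log2(p) = 0.505722
  p = 13/46 = 0.282609: log2(p) = -1.823122, -p*log2(p) = 0.515230
H = 0.256865 + 0.120077 + 0.505722 + 0.348004 + 0.505722 + 0.515230 = 2.251620

H = 2.2516 bits/symbol


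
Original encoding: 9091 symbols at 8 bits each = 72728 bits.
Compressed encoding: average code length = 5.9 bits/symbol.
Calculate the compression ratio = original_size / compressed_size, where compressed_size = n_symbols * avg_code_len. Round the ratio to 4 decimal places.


original_size = n_symbols * orig_bits = 9091 * 8 = 72728 bits
compressed_size = n_symbols * avg_code_len = 9091 * 5.9 = 53636.9 bits
ratio = original_size / compressed_size = 72728 / 53636.9 = 1.3559

Compression ratio = 1.3559


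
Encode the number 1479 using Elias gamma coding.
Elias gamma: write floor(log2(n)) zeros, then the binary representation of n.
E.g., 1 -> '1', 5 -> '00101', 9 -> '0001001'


num_bits = floor(log2(1479)) + 1 = 11
leading_zeros = num_bits - 1 = 10
binary(1479) = 10111000111

Elias gamma(1479) = '0000000000' + '10111000111' = 000000000010111000111 (21 bits)


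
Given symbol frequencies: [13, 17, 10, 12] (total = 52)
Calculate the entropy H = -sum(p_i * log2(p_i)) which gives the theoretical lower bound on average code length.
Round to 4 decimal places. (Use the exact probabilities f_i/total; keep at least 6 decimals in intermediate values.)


Per-symbol terms -p_i * log2(p_i) with p_i = f_i/52:
  p = 13/52 = 0.250000: log2(p) = -2.000000, -p*log2(p) = 0.500000
  p = 17/52 = 0.326923: log2(p) = -1.612977, -p*log2(p) = 0.527319
  p = 10/52 = 0.192308: log2(p) = -2.378512, -p*log2(p) = 0.457406
  p = 12/52 = 0.230769: log2(p) = -2.115477, -p*log2(p) = 0.488187
H = 0.500000 + 0.527319 + 0.457406 + 0.488187 = 1.972912

H = 1.9729 bits/symbol


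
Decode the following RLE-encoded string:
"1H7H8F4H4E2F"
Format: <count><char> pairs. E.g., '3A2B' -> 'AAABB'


Expanding each <count><char> pair:
  1H -> 'H'
  7H -> 'HHHHHHH'
  8F -> 'FFFFFFFF'
  4H -> 'HHHH'
  4E -> 'EEEE'
  2F -> 'FF'

Decoded = HHHHHHHHFFFFFFFFHHHHEEEEFF
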